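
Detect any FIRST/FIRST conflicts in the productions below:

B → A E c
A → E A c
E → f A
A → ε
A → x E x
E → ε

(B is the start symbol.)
A FIRST/FIRST conflict occurs when two productions N → α and N → β for the same non-terminal have FIRST(α) ∩ FIRST(β) ≠ ∅ (with ε ∈ FIRST of a nullable right-hand side, so two nullable alternatives also conflict).

FIRST sets of the non-terminals at (or reachable through a nullable prefix from) the front of some alternative:
  FIRST(E) = { 'f', ε }
  FIRST(A) = { 'c', 'f', 'x', ε }

Productions for A:
  A → E A c: FIRST = { 'c', 'f', 'x' }
  A → ε: FIRST = { ε }
  A → x E x: FIRST = { 'x' }
Productions for E:
  E → f A: FIRST = { 'f' }
  E → ε: FIRST = { ε }
B has only one production, so no FIRST/FIRST conflict is possible there.

Conflict for A: A → E A c and A → x E x
  Overlap: { 'x' }

Answer: Yes. A → E A c / A → x E x on { 'x' }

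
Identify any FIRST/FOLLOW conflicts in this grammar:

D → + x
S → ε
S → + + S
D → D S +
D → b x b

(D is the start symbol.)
Yes. S → '+' '+' S with FOLLOW(S) on { '+' }

Nullable non-terminals: S.

S: nullable alternative(s) S → ε; FOLLOW(S) = { '+' }
  S → ε: FIRST \ {ε} = { } — this is the only nullable alternative, skip
  S → + + S: FIRST \ {ε} = { '+' } — overlaps FOLLOW(S) on { '+' }: CONFLICT

D has no nullable alternative, so no FIRST/FOLLOW check is needed there.

So the grammar has 1 FIRST/FOLLOW conflict (marked CONFLICT above).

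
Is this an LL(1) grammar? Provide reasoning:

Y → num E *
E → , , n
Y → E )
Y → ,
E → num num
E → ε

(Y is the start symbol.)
No. Predict set conflict for Y: { 'num' }

A grammar is LL(1) if for each non-terminal N with multiple productions, the predict sets of those productions are pairwise disjoint, where PREDICT(N → α) = (FIRST(α) \ {ε}) ∪ (FOLLOW(N) if α ⇒* ε).

Relevant sets:
  FIRST(E) = { ',', 'num', ε }
  FOLLOW(E) = { ')', '*' }

For Y:
  PREDICT(Y → num E '*') = { 'num' }
  PREDICT(Y → E ')') = { ')', ',', 'num' }
  PREDICT(Y → ',') = { ',' }
For E:
  PREDICT(E → ',' ',' n) = { ',' }
  PREDICT(E → num num) = { 'num' }
  PREDICT(E → ε) = { ')', '*' }

Conflict found: Predict set conflict for Y: { 'num' }
The grammar is NOT LL(1).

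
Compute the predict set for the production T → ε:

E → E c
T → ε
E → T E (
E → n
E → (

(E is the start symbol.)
{ '(', 'n' }

PREDICT(T → ε) = (FIRST(RHS) \ {ε}) ∪ (FOLLOW(T) if ε ∈ FIRST(RHS), i.e. RHS ⇒* ε)
The right-hand side is ε (FIRST(ε) = { ε }), so the predict set is FOLLOW(T) = { '(', 'n' }
PREDICT(T → ε) = { '(', 'n' }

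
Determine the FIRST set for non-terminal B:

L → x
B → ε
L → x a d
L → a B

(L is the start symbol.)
From B → ε:
  - ε-production, so ε ∈ FIRST(B)

Collecting: FIRST(B) = { ε }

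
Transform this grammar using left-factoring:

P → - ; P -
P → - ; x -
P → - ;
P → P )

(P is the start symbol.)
Left-factoring transforms A → αβ₁ | αβ₂ into A → αA' and A' → β₁ | β₂
(α is the longest common prefix among the alternatives). Repeat until
no nonterminal has two alternatives with a common prefix.

Round 1: P has alternatives sharing prefix '- ;'. Introduce P': P → - ; P'
  Add: P' → P -
  Add: P' → x -
  Add: P' → ε

No remaining common prefixes — done.

Resulting grammar:
P → - ; P'
P' → P -
P' → x -
P' → ε
P → P )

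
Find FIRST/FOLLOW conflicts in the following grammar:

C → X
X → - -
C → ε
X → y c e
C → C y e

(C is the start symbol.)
A FIRST/FOLLOW conflict occurs when a non-terminal N has a nullable alternative N → β (β ⇒* ε) and another alternative N → α with FIRST(α) ∩ FOLLOW(N) ≠ ∅: on such a lookahead the parser cannot decide between expanding α and letting N vanish via β.

Nullable non-terminals: C.
FIRST sets used below: FIRST(X) = { '-', 'y' }, FIRST(C) = { '-', 'y', ε }

C: nullable alternative(s) C → ε; FOLLOW(C) = { $, 'y' }
  C → X: FIRST \ {ε} = { '-', 'y' } — overlaps FOLLOW(C) on { 'y' }: CONFLICT
  C → ε: FIRST \ {ε} = { } — this is the only nullable alternative, skip
  C → C y e: FIRST \ {ε} = { '-', 'y' } — overlaps FOLLOW(C) on { 'y' }: CONFLICT

X has no nullable alternative, so no FIRST/FOLLOW check is needed there.

So the grammar has 2 FIRST/FOLLOW conflicts (marked CONFLICT above).

Answer: Yes. C → X with FOLLOW(C) on { 'y' }; C → C y e with FOLLOW(C) on { 'y' }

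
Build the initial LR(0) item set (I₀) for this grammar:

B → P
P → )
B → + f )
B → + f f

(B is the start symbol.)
First, augment the grammar with B' → B
I₀ = CLOSURE({ [B' → . B] }):
  [B' → . B] has the dot before B: add [B → . P], [B → . + f )], [B → . + f f]
  [B → . P] has the dot before P: add [P → . )]
No further items can be added.

I₀ = { [B → . + f )], [B → . + f f], [B → . P], [B' → . B], [P → . )] }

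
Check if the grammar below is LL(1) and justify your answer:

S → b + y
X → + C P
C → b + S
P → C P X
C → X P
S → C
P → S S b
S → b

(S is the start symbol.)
No. Predict set conflict for S: { 'b' }

A grammar is LL(1) if for each non-terminal N with multiple productions, the predict sets of those productions are pairwise disjoint, where PREDICT(N → α) = (FIRST(α) \ {ε}) ∪ (FOLLOW(N) if α ⇒* ε).

Relevant sets:
  FIRST(C) = { '+', 'b' }
  FIRST(X) = { '+' }
  FIRST(S) = { '+', 'b' }

For S:
  PREDICT(S → b '+' y) = { 'b' }
  PREDICT(S → C) = { '+', 'b' }
  PREDICT(S → b) = { 'b' }
For C:
  PREDICT(C → b '+' S) = { 'b' }
  PREDICT(C → X P) = { '+' }
For P:
  PREDICT(P → C P X) = { '+', 'b' }
  PREDICT(P → S S b) = { '+', 'b' }
X has a single production, so nothing to check there.

Conflict found: Predict set conflict for S: { 'b' }
The grammar is NOT LL(1).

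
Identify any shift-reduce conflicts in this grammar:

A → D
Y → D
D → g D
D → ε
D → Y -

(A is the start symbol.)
A shift-reduce conflict occurs when an LR(0) state has both:
  - a complete (reduce) item [A → α .] (dot at the end), and
  - a shift item [B → β . c γ] (dot before a terminal).

Augment with A' → A and build the canonical LR(0) collection (I0 = CLOSURE({[A' → . A]}), then GOTO on every symbol after a dot until no new states appear). It has 7 states:
  I0: { [A → . D], [A' → . A], [D → . Y -], [D → . g D], [D → .], [Y → . D] }  — shift, reduce
  I1: { [A' → A .] }  — accept
  I2: { [A → D .], [Y → D .] }  — 2 reduces
  I3: { [D → Y . -] }  — shift
  I4: { [D → . Y -], [D → . g D], [D → .], [D → g . D], [Y → . D] }  — shift, reduce
  I5: { [D → g D .], [Y → D .] }  — 2 reduces
  I6: { [D → Y - .] }  — reduce

I0 contains reduce item [D → .] and shift item [D → . g D] — shift-reduce conflict.
I4 contains reduce item [D → .] and shift item [D → . g D] — shift-reduce conflict.

Answer: Yes — I0: [D → .] vs [D → . g D]; I4: [D → .] vs [D → . g D]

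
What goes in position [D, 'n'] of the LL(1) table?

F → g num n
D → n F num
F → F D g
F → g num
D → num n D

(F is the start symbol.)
D → n F num

To find M[D, 'n'], we find productions for D where 'n' is in the predict set (PREDICT(N → α) = (FIRST(α) \ {ε}) ∪ (FOLLOW(N) if α ⇒* ε)).

D → n F num: PREDICT = { 'n' }
  'n' is in predict set, so this production goes in M[D, 'n']
D → num n D: PREDICT = { 'num' }

M[D, 'n'] = D → n F num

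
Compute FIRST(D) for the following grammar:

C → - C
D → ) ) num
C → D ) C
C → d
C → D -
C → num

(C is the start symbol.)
{ ')' }

To compute FIRST(D), examine every production with D on the left-hand side, reading each right-hand side left to right until a non-nullable symbol is reached.

From D → ) ) num:
  - ')' is a terminal: add ')' and stop

Collecting: FIRST(D) = { ')' }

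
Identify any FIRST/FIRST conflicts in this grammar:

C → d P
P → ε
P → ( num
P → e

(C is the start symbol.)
Productions for P:
  P → ε: FIRST = { ε }
  P → ( num: FIRST = { '(' }
  P → e: FIRST = { 'e' }
C has only one production, so no FIRST/FIRST conflict is possible there.

All alternatives of each non-terminal have pairwise disjoint FIRST sets.

Answer: No FIRST/FIRST conflicts.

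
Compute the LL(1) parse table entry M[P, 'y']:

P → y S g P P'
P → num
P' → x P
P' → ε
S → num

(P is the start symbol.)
P → y S g P P'

To find M[P, 'y'], we find productions for P where 'y' is in the predict set (PREDICT(N → α) = (FIRST(α) \ {ε}) ∪ (FOLLOW(N) if α ⇒* ε)).

P → y S g P P': PREDICT = { 'y' }
  'y' is in predict set, so this production goes in M[P, 'y']
P → num: PREDICT = { 'num' }

M[P, 'y'] = P → y S g P P'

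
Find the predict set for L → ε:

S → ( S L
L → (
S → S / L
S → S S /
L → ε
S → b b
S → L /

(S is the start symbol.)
PREDICT(L → ε) = (FIRST(RHS) \ {ε}) ∪ (FOLLOW(L) if ε ∈ FIRST(RHS), i.e. RHS ⇒* ε)
The right-hand side is ε (FIRST(ε) = { ε }), so the predict set is FOLLOW(L) = { $, '(', '/', 'b' }
PREDICT(L → ε) = { $, '(', '/', 'b' }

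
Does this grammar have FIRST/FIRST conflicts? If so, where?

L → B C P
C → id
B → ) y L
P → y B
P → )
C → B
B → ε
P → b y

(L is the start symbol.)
A FIRST/FIRST conflict occurs when two productions N → α and N → β for the same non-terminal have FIRST(α) ∩ FIRST(β) ≠ ∅ (with ε ∈ FIRST of a nullable right-hand side, so two nullable alternatives also conflict).

FIRST sets of the non-terminals at (or reachable through a nullable prefix from) the front of some alternative:
  FIRST(B) = { ')', ε }

Productions for C:
  C → id: FIRST = { 'id' }
  C → B: FIRST = { ')', ε }
Productions for B:
  B → ) y L: FIRST = { ')' }
  B → ε: FIRST = { ε }
Productions for P:
  P → y B: FIRST = { 'y' }
  P → ): FIRST = { ')' }
  P → b y: FIRST = { 'b' }
L has only one production, so no FIRST/FIRST conflict is possible there.

All alternatives of each non-terminal have pairwise disjoint FIRST sets.

Answer: No FIRST/FIRST conflicts.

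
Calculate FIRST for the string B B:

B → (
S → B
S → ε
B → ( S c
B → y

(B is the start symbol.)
FIRST sets of the non-terminals involved (from the grammar, by fixed-point iteration):
  FIRST(B) = { '(', 'y' }

To compute FIRST(B B), process the symbols left to right:
Symbol B is a non-terminal. Add FIRST(B) \ {ε} = { '(', 'y' }
B is not nullable (ε ∉ FIRST(B)), so stop here.
FIRST(B B) = { '(', 'y' }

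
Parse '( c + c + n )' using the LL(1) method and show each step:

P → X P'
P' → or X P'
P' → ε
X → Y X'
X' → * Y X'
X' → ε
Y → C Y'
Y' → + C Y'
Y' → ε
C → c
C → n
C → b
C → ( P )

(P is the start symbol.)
LL(1) parsing maintains a stack (initially the start symbol over $) and the input. At each step: if the stack top is a terminal, match it against the current input token; if it is a non-terminal N, replace it with the RHS of M[N, lookahead] (the unique production whose predict set contains the lookahead).

Stack is shown with the top on the left.

Stack                      Input            Action
--------------------------------------------------
P $                        ( c + c + n ) $  output P → X P'
X P' $                     ( c + c + n ) $  output X → Y X'
Y X' P' $                  ( c + c + n ) $  output Y → C Y'
C Y' X' P' $               ( c + c + n ) $  output C → ( P )
( P ) Y' X' P' $           ( c + c + n ) $  match '('
P ) Y' X' P' $             c + c + n ) $    output P → X P'
X P' ) Y' X' P' $          c + c + n ) $    output X → Y X'
Y X' P' ) Y' X' P' $       c + c + n ) $    output Y → C Y'
C Y' X' P' ) Y' X' P' $    c + c + n ) $    output C → c
c Y' X' P' ) Y' X' P' $    c + c + n ) $    match 'c'
Y' X' P' ) Y' X' P' $      + c + n ) $      output Y' → + C Y'
+ C Y' X' P' ) Y' X' P' $  + c + n ) $      match '+'
C Y' X' P' ) Y' X' P' $    c + n ) $        output C → c
c Y' X' P' ) Y' X' P' $    c + n ) $        match 'c'
Y' X' P' ) Y' X' P' $      + n ) $          output Y' → + C Y'
+ C Y' X' P' ) Y' X' P' $  + n ) $          match '+'
C Y' X' P' ) Y' X' P' $    n ) $            output C → n
n Y' X' P' ) Y' X' P' $    n ) $            match 'n'
Y' X' P' ) Y' X' P' $      ) $              output Y' → ε
X' P' ) Y' X' P' $         ) $              output X' → ε
P' ) Y' X' P' $            ) $              output P' → ε
) Y' X' P' $               ) $              match ')'
Y' X' P' $                 $                output Y' → ε
X' P' $                    $                output X' → ε
P' $                       $                output P' → ε
$                          $                accept

The string is accepted.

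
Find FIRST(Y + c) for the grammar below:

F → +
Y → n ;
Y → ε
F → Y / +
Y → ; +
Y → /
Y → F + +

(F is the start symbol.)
FIRST sets of the non-terminals involved (from the grammar, by fixed-point iteration):
  FIRST(Y) = { '+', '/', ';', 'n', ε }

To compute FIRST(Y + c), process the symbols left to right:
Symbol Y is a non-terminal. Add FIRST(Y) \ {ε} = { '+', '/', ';', 'n' }
Y is nullable (ε ∈ FIRST(Y)), continue to the next symbol.
Symbol + is a terminal. Add '+' and stop.
FIRST(Y + c) = { '+', '/', ';', 'n' }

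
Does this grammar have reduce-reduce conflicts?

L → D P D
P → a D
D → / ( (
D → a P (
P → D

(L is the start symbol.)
A reduce-reduce conflict occurs when an LR(0) state has two complete items [A → α .] and [B → β .] — both call for a reduction, and with no lookahead the parser cannot choose between them.

Augment with L' → L and build the canonical LR(0) collection (I0 = CLOSURE({[L' → . L]}), then GOTO on every symbol after a dot until no new states appear). It has 14 states:
  I0: { [D → . / ( (], [D → . a P (], [L → . D P D], [L' → . L] }  — shift
  I1: { [D → / . ( (] }  — shift
  I2: { [D → . / ( (], [D → . a P (], [L → D . P D], [P → . D], [P → . a D] }  — shift
  I3: { [L' → L .] }  — accept
  I4: { [D → . / ( (], [D → . a P (], [D → a . P (], [P → . D], [P → . a D] }  — shift
  I5: { [P → D .] }  — reduce
  I6: { [D → a P . (] }  — shift
  I7: { [D → . / ( (], [D → . a P (], [D → a . P (], [P → . D], [P → . a D], [P → a . D] }  — shift
  I8: { [P → D .], [P → a D .] }  — 2 reduces
  I9: { [D → a P ( .] }  — reduce
  I10: { [D → . / ( (], [D → . a P (], [L → D P . D] }  — shift
  I11: { [L → D P D .] }  — reduce
  I12: { [D → / ( . (] }  — shift
  I13: { [D → / ( ( .] }  — reduce

I8 contains complete items [P → D .], [P → a D .] — reduce-reduce conflict.

Answer: Yes — I8: [P → D .] vs [P → a D .]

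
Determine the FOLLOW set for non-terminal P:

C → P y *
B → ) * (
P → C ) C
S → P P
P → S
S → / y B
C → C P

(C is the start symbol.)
{ $, ')', '/', 'y' }

To compute FOLLOW(P), find every occurrence of P on a right-hand side N → α P β: add FIRST(β) \ {ε}, and if β is empty or nullable also add FOLLOW(N). Iterate to a fixed point.

In C → P y *: P is followed by y '*', add FIRST(y '*') \ {ε} = { 'y' }
In S → P P: P is followed by P, add FIRST(P) \ {ε} = { '/' }
In S → P P: P is at the end, add FOLLOW(S)
In C → C P: P is at the end, add FOLLOW(C)

The FOLLOW sets referred to above (computed the same way, to a fixed point):
  FOLLOW(S) = { $, ')', '/', 'y' }
  FOLLOW(C) = { $, ')', '/', 'y' }

Taking the union: FOLLOW(P) = { $, ')', '/', 'y' }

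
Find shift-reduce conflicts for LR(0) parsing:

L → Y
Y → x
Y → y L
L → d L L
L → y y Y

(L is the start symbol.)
Augment with L' → L and build the canonical LR(0) collection (I0 = CLOSURE({[L' → . L]}), then GOTO on every symbol after a dot until no new states appear). It has 11 states:
  I0: { [L → . Y], [L → . d L L], [L → . y y Y], [L' → . L], [Y → . x], [Y → . y L] }  — shift
  I1: { [L' → L .] }  — accept
  I2: { [L → Y .] }  — reduce
  I3: { [L → . Y], [L → . d L L], [L → . y y Y], [L → d . L L], [Y → . x], [Y → . y L] }  — shift
  I4: { [Y → x .] }  — reduce
  I5: { [L → . Y], [L → . d L L], [L → . y y Y], [L → y . y Y], [Y → . x], [Y → . y L], [Y → y . L] }  — shift
  I6: { [Y → y L .] }  — reduce
  I7: { [L → . Y], [L → . d L L], [L → . y y Y], [L → y . y Y], [L → y y . Y], [Y → . x], [Y → . y L], [Y → y . L] }  — shift
  I8: { [L → Y .], [L → y y Y .] }  — 2 reduces
  I9: { [L → . Y], [L → . d L L], [L → . y y Y], [L → d L . L], [Y → . x], [Y → . y L] }  — shift
  I10: { [L → d L L .] }  — reduce

No state contains both a complete item and a shift item.

Answer: No shift-reduce conflicts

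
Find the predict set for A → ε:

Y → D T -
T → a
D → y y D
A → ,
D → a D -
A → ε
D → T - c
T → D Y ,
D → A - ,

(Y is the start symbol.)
{ '-' }

PREDICT(A → ε) = (FIRST(RHS) \ {ε}) ∪ (FOLLOW(A) if ε ∈ FIRST(RHS), i.e. RHS ⇒* ε)
The right-hand side is ε (FIRST(ε) = { ε }), so the predict set is FOLLOW(A) = { '-' }
PREDICT(A → ε) = { '-' }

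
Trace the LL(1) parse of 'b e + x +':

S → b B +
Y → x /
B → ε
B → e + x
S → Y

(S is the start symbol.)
Stack is shown with the top on the left.

Stack      Input        Action
------------------------------
S $        b e + x + $  output S → b B +
b B + $    b e + x + $  match 'b'
B + $      e + x + $    output B → e + x
e + x + $  e + x + $    match 'e'
+ x + $    + x + $      match '+'
x + $      x + $        match 'x'
+ $        + $          match '+'
$          $            accept

The string is accepted.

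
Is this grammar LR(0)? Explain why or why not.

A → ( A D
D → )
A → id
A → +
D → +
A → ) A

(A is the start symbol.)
Yes, the grammar is LR(0)

A grammar is LR(0) if no state in the canonical LR(0) collection has:
  - both a shift item (dot before a terminal) and a complete item (shift-reduce conflict), or
  - two or more complete items (reduce-reduce conflict; the accept item [A' → A .] counts as a complete item here).

Augment with A' → A and build the canonical LR(0) collection (I0 = CLOSURE({[A' → . A]}), then GOTO on every symbol after a dot until no new states appear). It has 11 states:
  I0: { [A → . ( A D], [A → . ) A], [A → . +], [A → . id], [A' → . A] }  — shift
  I1: { [A → ( . A D], [A → . ( A D], [A → . ) A], [A → . +], [A → . id] }  — shift
  I2: { [A → ) . A], [A → . ( A D], [A → . ) A], [A → . +], [A → . id] }  — shift
  I3: { [A → + .] }  — reduce
  I4: { [A' → A .] }  — accept
  I5: { [A → id .] }  — reduce
  I6: { [A → ) A .] }  — reduce
  I7: { [A → ( A . D], [D → . )], [D → . +] }  — shift
  I8: { [D → ) .] }  — reduce
  I9: { [D → + .] }  — reduce
  I10: { [A → ( A D .] }  — reduce

Every state is either a pure shift/goto state or contains exactly one complete item and nothing to shift — no conflicts. The grammar is LR(0).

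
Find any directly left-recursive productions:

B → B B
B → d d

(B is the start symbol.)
Direct left recursion occurs when N → N α for some non-terminal N (the right-hand side begins with the left-hand side itself).

B → B B: LEFT RECURSIVE (starts with B)
B → d d: starts with d

The grammar has direct left recursion on: B.

Answer: Yes, B is left-recursive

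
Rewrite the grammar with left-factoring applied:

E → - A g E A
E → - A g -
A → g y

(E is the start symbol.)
E → - A g E'
E' → E A
E' → -
A → g y

Left-factoring transforms A → αβ₁ | αβ₂ into A → αA' and A' → β₁ | β₂
(α is the longest common prefix among the alternatives). Repeat until
no nonterminal has two alternatives with a common prefix.

Round 1: E has alternatives sharing prefix '- A g'. Introduce E': E → - A g E'
  Add: E' → E A
  Add: E' → -

No remaining common prefixes — done.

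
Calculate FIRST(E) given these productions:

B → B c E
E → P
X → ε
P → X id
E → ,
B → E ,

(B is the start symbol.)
FIRST sets of the other non-terminals involved (by the same procedure, iterated to a fixed point):
  FIRST(P) = { 'id' }

From E → P:
  - P is a non-terminal: add FIRST(P) \ {ε} = { 'id' }
    P is not nullable, so stop
From E → ,:
  - ',' is a terminal: add ',' and stop

Collecting: FIRST(E) = { ',', 'id' }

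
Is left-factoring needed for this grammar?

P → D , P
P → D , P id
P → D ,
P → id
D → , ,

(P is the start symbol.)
Yes, P has productions with common prefix 'D ,'

Left-factoring is needed when two productions for the same non-terminal
share a common prefix on the right-hand side.

Productions for P:
  P → D , P
  P → D , P id
  P → D ,
  P → id

Found common prefix 'D ,' in productions for P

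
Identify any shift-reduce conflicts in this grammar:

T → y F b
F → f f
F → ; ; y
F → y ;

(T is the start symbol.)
Augment with T' → T and build the canonical LR(0) collection (I0 = CLOSURE({[T' → . T]}), then GOTO on every symbol after a dot until no new states appear). It has 12 states:
  I0: { [T → . y F b], [T' → . T] }  — shift
  I1: { [T' → T .] }  — accept
  I2: { [F → . ; ; y], [F → . f f], [F → . y ;], [T → y . F b] }  — shift
  I3: { [F → ; . ; y] }  — shift
  I4: { [T → y F . b] }  — shift
  I5: { [F → f . f] }  — shift
  I6: { [F → y . ;] }  — shift
  I7: { [F → y ; .] }  — reduce
  I8: { [F → f f .] }  — reduce
  I9: { [T → y F b .] }  — reduce
  I10: { [F → ; ; . y] }  — shift
  I11: { [F → ; ; y .] }  — reduce

No state contains both a complete item and a shift item.

Answer: No shift-reduce conflicts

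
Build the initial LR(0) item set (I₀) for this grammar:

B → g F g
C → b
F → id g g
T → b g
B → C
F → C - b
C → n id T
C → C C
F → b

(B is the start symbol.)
First, augment the grammar with B' → B
I₀ = CLOSURE({ [B' → . B] }):
  [B' → . B] has the dot before B: add [B → . g F g], [B → . C]
  [B → . C] has the dot before C: add [C → . b], [C → . n id T], [C → . C C]
No further items can be added.

I₀ = { [B → . C], [B → . g F g], [B' → . B], [C → . C C], [C → . b], [C → . n id T] }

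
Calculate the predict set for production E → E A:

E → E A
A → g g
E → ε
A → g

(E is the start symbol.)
PREDICT(E → E A) = (FIRST(RHS) \ {ε}) ∪ (FOLLOW(E) if ε ∈ FIRST(RHS), i.e. RHS ⇒* ε)
FIRST(E) = { 'g', ε }
FIRST(A) = { 'g' }
FIRST(E A) = { 'g' }
ε ∉ FIRST(E A), so FOLLOW(E) is not added.
PREDICT(E → E A) = { 'g' }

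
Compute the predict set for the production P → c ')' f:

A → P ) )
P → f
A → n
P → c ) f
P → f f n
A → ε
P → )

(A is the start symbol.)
{ 'c' }

PREDICT(P → c ')' f) = (FIRST(RHS) \ {ε}) ∪ (FOLLOW(P) if ε ∈ FIRST(RHS), i.e. RHS ⇒* ε)
FIRST(c ')' f) = { 'c' }
ε ∉ FIRST(c ')' f), so FOLLOW(P) is not added.
PREDICT(P → c ')' f) = { 'c' }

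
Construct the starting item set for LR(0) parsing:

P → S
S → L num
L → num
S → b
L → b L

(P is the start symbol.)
{ [L → . b L], [L → . num], [P → . S], [P' → . P], [S → . L num], [S → . b] }

First, augment the grammar with P' → P
I₀ = CLOSURE({ [P' → . P] }):
  [P' → . P] has the dot before P: add [P → . S]
  [P → . S] has the dot before S: add [S → . L num], [S → . b]
  [S → . L num] has the dot before L: add [L → . num], [L → . b L]
No further items can be added.

I₀ = { [L → . b L], [L → . num], [P → . S], [P' → . P], [S → . L num], [S → . b] }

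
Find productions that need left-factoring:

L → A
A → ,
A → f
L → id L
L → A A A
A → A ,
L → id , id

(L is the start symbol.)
Left-factoring is needed when two productions for the same non-terminal
share a common prefix on the right-hand side.

Productions for L:
  L → A
  L → id L
  L → A A A
  L → id , id
Productions for A:
  A → ,
  A → f
  A → A ,

Found common prefix 'A' in productions for L
Found common prefix 'id' in productions for L

Answer: Yes, L has productions with common prefix 'A'; L has productions with common prefix 'id'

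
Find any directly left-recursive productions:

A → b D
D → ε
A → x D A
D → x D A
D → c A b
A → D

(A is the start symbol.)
No direct left recursion

A → b D: starts with b
D → ε: starts with ε
A → x D A: starts with x
D → x D A: starts with x
D → c A b: starts with c
A → D: starts with D

No direct left recursion found.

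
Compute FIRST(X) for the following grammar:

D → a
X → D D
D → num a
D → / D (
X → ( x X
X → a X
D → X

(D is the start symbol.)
FIRST sets of the other non-terminals involved (by the same procedure, iterated to a fixed point):
  FIRST(D) = { '(', '/', 'a', 'num' }

From X → D D:
  - D is a non-terminal: add FIRST(D) \ {ε} = { '(', '/', 'a', 'num' }
    D is not nullable, so stop
From X → ( x X:
  - '(' is a terminal: add '(' and stop
From X → a X:
  - a is a terminal: add 'a' and stop

Collecting: FIRST(X) = { '(', '/', 'a', 'num' }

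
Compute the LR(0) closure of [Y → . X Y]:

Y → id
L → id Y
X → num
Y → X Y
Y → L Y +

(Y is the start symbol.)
Start with: [Y → . X Y]
  [Y → . X Y] has the dot before X: add [X → . num]
No further items can be added.

CLOSURE = { [X → . num], [Y → . X Y] }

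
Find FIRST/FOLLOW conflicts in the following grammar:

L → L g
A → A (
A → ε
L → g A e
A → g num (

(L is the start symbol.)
A FIRST/FOLLOW conflict occurs when a non-terminal N has a nullable alternative N → β (β ⇒* ε) and another alternative N → α with FIRST(α) ∩ FOLLOW(N) ≠ ∅: on such a lookahead the parser cannot decide between expanding α and letting N vanish via β.

Nullable non-terminals: A.
FIRST sets used below: FIRST(A) = { '(', 'g', ε }

A: nullable alternative(s) A → ε; FOLLOW(A) = { '(', 'e' }
  A → A (: FIRST \ {ε} = { '(', 'g' } — overlaps FOLLOW(A) on { '(' }: CONFLICT
  A → ε: FIRST \ {ε} = { } — this is the only nullable alternative, skip
  A → g num (: FIRST \ {ε} = { 'g' } — disjoint from FOLLOW(A)

L has no nullable alternative, so no FIRST/FOLLOW check is needed there.

So the grammar has 1 FIRST/FOLLOW conflict (marked CONFLICT above).

Answer: Yes. A → A '(' with FOLLOW(A) on { '(' }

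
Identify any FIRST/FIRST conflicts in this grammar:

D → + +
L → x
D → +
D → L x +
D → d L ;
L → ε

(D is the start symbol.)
FIRST sets of the non-terminals at (or reachable through a nullable prefix from) the front of some alternative:
  FIRST(L) = { 'x', ε }

Productions for D:
  D → + +: FIRST = { '+' }
  D → +: FIRST = { '+' }
  D → L x +: FIRST = { 'x' }
  D → d L ;: FIRST = { 'd' }
Productions for L:
  L → x: FIRST = { 'x' }
  L → ε: FIRST = { ε }

Conflict for D: D → + + and D → +
  Overlap: { '+' }

Answer: Yes. D → '+' '+' / D → '+' on { '+' }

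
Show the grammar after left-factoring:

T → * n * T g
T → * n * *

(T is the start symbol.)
T → * n * T'
T' → T g
T' → *

Left-factoring transforms A → αβ₁ | αβ₂ into A → αA' and A' → β₁ | β₂
(α is the longest common prefix among the alternatives). Repeat until
no nonterminal has two alternatives with a common prefix.

Round 1: T has alternatives sharing prefix '* n *'. Introduce T': T → * n * T'
  Add: T' → T g
  Add: T' → *

No remaining common prefixes — done.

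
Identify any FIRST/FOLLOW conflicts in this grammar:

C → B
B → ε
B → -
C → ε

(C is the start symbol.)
No FIRST/FOLLOW conflicts.

Nullable non-terminals: B, C.
FIRST sets used below: FIRST(B) = { '-', ε }

B: nullable alternative(s) B → ε; FOLLOW(B) = { $ }
  B → ε: FIRST \ {ε} = { } — this is the only nullable alternative, skip
  B → -: FIRST \ {ε} = { '-' } — disjoint from FOLLOW(B)

C: nullable alternative(s) C → B, C → ε; FOLLOW(C) = { $ }
  C → B: FIRST \ {ε} = { '-' } — disjoint from FOLLOW(C)
  C → ε: FIRST \ {ε} = { } — disjoint from FOLLOW(C)

No FIRST/FOLLOW conflicts found.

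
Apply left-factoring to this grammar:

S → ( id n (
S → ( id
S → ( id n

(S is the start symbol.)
Left-factoring transforms A → αβ₁ | αβ₂ into A → αA' and A' → β₁ | β₂
(α is the longest common prefix among the alternatives). Repeat until
no nonterminal has two alternatives with a common prefix.

Round 1: S has alternatives sharing prefix '( id'. Introduce S': S → ( id S'
  Add: S' → n (
  Add: S' → ε
  Add: S' → n

Round 2: S' has alternatives sharing prefix 'n'. Introduce S'': S' → n S''
  Add: S'' → (
  Add: S'' → ε

No remaining common prefixes — done.

Resulting grammar:
S → ( id S'
S' → n S''
S'' → (
S'' → ε
S' → ε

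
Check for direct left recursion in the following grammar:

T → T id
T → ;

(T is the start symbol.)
Direct left recursion occurs when N → N α for some non-terminal N (the right-hand side begins with the left-hand side itself).

T → T id: LEFT RECURSIVE (starts with T)
T → ;: starts with ';'

The grammar has direct left recursion on: T.

Answer: Yes, T is left-recursive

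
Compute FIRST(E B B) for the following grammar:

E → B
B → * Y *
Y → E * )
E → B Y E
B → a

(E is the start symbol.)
FIRST sets of the non-terminals involved (from the grammar, by fixed-point iteration):
  FIRST(E) = { '*', 'a' }

To compute FIRST(E B B), process the symbols left to right:
Symbol E is a non-terminal. Add FIRST(E) \ {ε} = { '*', 'a' }
E is not nullable (ε ∉ FIRST(E)), so stop here.
FIRST(E B B) = { '*', 'a' }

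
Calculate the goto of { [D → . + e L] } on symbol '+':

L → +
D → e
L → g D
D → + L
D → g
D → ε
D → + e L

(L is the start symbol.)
{ [D → + . e L] }

GOTO(I, '+') = CLOSURE({ [A → αX.β] : [A → α.Xβ] ∈ I, X = '+' })

Items with dot before '+', with the dot advanced:
  [D → . + e L] → [D → + . e L]
Closure adds nothing (no advanced item has the dot before a non-terminal).

GOTO = { [D → + . e L] }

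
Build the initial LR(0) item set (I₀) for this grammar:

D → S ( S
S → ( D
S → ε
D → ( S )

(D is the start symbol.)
First, augment the grammar with D' → D
I₀ = CLOSURE({ [D' → . D] }):
  [D' → . D] has the dot before D: add [D → . S ( S], [D → . ( S )]
  [D → . S ( S] has the dot before S: add [S → . ( D], [S → .]
No further items can be added.

I₀ = { [D → . ( S )], [D → . S ( S], [D' → . D], [S → . ( D], [S → .] }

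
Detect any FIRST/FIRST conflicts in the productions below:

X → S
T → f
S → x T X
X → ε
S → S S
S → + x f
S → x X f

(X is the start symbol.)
A FIRST/FIRST conflict occurs when two productions N → α and N → β for the same non-terminal have FIRST(α) ∩ FIRST(β) ≠ ∅ (with ε ∈ FIRST of a nullable right-hand side, so two nullable alternatives also conflict).

FIRST sets of the non-terminals at (or reachable through a nullable prefix from) the front of some alternative:
  FIRST(S) = { '+', 'x' }

Productions for X:
  X → S: FIRST = { '+', 'x' }
  X → ε: FIRST = { ε }
Productions for S:
  S → x T X: FIRST = { 'x' }
  S → S S: FIRST = { '+', 'x' }
  S → + x f: FIRST = { '+' }
  S → x X f: FIRST = { 'x' }
T has only one production, so no FIRST/FIRST conflict is possible there.

Conflict for S: S → x T X and S → S S
  Overlap: { 'x' }
Conflict for S: S → x T X and S → x X f
  Overlap: { 'x' }
Conflict for S: S → S S and S → + x f
  Overlap: { '+' }
Conflict for S: S → S S and S → x X f
  Overlap: { 'x' }

Answer: Yes. S → x T X / S → S S on { 'x' }; S → x T X / S → x X f on { 'x' }; S → S S / S → '+' x f on { '+' }; S → S S / S → x X f on { 'x' }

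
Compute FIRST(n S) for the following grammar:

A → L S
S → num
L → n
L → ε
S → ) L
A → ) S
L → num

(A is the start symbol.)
To compute FIRST(n S), process the symbols left to right:
Symbol n is a terminal. Add 'n' and stop.
FIRST(n S) = { 'n' }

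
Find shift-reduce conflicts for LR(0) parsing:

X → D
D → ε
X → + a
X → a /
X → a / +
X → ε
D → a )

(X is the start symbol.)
A shift-reduce conflict occurs when an LR(0) state has both:
  - a complete (reduce) item [A → α .] (dot at the end), and
  - a shift item [B → β . c γ] (dot before a terminal).

Augment with X' → X and build the canonical LR(0) collection (I0 = CLOSURE({[X' → . X]}), then GOTO on every symbol after a dot until no new states appear). It has 9 states:
  I0: { [D → . a )], [D → .], [X → . + a], [X → . D], [X → . a / +], [X → . a /], [X → .], [X' → . X] }  — shift, 2 reduces
  I1: { [X → + . a] }  — shift
  I2: { [X → D .] }  — reduce
  I3: { [X' → X .] }  — accept
  I4: { [D → a . )], [X → a . / +], [X → a . /] }  — shift
  I5: { [D → a ) .] }  — reduce
  I6: { [X → a / . +], [X → a / .] }  — shift, reduce
  I7: { [X → a / + .] }  — reduce
  I8: { [X → + a .] }  — reduce

I0 contains reduce items [D → .], [X → .] and shift items [D → . a )], [X → . + a], [X → . a /], [X → . a / +] — shift-reduce conflict.
I6 contains reduce item [X → a / .] and shift item [X → a / . +] — shift-reduce conflict.

Answer: Yes — I0: [D → .] vs [D → . a )]; I6: [X → a / .] vs [X → a / . +]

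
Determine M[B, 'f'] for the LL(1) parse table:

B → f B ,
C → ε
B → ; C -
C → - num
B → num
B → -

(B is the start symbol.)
To find M[B, 'f'], we find productions for B where 'f' is in the predict set (PREDICT(N → α) = (FIRST(α) \ {ε}) ∪ (FOLLOW(N) if α ⇒* ε)).

B → f B ,: PREDICT = { 'f' }
  'f' is in predict set, so this production goes in M[B, 'f']
B → ; C -: PREDICT = { ';' }
B → num: PREDICT = { 'num' }
B → -: PREDICT = { '-' }

M[B, 'f'] = B → f B ,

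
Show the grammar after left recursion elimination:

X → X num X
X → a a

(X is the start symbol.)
X is directly left-recursive. The standard transformation for
  A → A α₁ | ... | A α_m | β₁ | ... | β_n
is
  A  → β₁ A' | ... | β_n A'
  A' → α₁ A' | ... | α_m A' | ε

X → a a becomes X → a a X'
X → X num X becomes X' → num X X'
Add X' → ε

Resulting grammar:
X → a a X'
X' → num X X'
X' → ε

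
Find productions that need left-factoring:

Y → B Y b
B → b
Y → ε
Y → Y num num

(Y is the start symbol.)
No, left-factoring is not needed

Left-factoring is needed when two productions for the same non-terminal
share a common prefix on the right-hand side.

Productions for Y:
  Y → B Y b
  Y → ε
  Y → Y num num

No common prefixes found.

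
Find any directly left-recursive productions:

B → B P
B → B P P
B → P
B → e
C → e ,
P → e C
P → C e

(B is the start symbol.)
Yes, B is left-recursive

Direct left recursion occurs when N → N α for some non-terminal N (the right-hand side begins with the left-hand side itself).

B → B P: LEFT RECURSIVE (starts with B)
B → B P P: LEFT RECURSIVE (starts with B)
B → P: starts with P
B → e: starts with e
C → e ,: starts with e
P → e C: starts with e
P → C e: starts with C

The grammar has direct left recursion on: B.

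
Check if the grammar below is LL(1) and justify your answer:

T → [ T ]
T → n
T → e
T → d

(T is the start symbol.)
Yes, the grammar is LL(1).

A grammar is LL(1) if for each non-terminal N with multiple productions, the predict sets of those productions are pairwise disjoint, where PREDICT(N → α) = (FIRST(α) \ {ε}) ∪ (FOLLOW(N) if α ⇒* ε).

For T:
  PREDICT(T → '[' T ']') = { '[' }
  PREDICT(T → n) = { 'n' }
  PREDICT(T → e) = { 'e' }
  PREDICT(T → d) = { 'd' }

All predict sets are disjoint. The grammar IS LL(1).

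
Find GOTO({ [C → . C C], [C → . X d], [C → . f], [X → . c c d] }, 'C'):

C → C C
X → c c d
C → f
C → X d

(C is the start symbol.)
{ [C → . C C], [C → . X d], [C → . f], [C → C . C], [X → . c c d] }

GOTO(I, 'C') = CLOSURE({ [A → αX.β] : [A → α.Xβ] ∈ I, X = 'C' })

Items with dot before 'C', with the dot advanced:
  [C → . C C] → [C → C . C]
Closure of the advanced items:
  [C → C . C] has the dot before C: add [C → . C C], [C → . f], [C → . X d]
  [C → . X d] has the dot before X: add [X → . c c d]

GOTO = { [C → . C C], [C → . X d], [C → . f], [C → C . C], [X → . c c d] }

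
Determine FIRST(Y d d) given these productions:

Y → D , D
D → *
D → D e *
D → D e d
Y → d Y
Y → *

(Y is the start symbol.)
{ '*', 'd' }

FIRST sets of the non-terminals involved (from the grammar, by fixed-point iteration):
  FIRST(Y) = { '*', 'd' }

To compute FIRST(Y d d), process the symbols left to right:
Symbol Y is a non-terminal. Add FIRST(Y) \ {ε} = { '*', 'd' }
Y is not nullable (ε ∉ FIRST(Y)), so stop here.
FIRST(Y d d) = { '*', 'd' }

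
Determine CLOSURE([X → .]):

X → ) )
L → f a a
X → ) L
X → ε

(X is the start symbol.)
{ [X → .] }

To compute CLOSURE, for each item [A → α.Bβ] where B is a non-terminal, add [B → .γ] for all productions B → γ; repeat for the newly added items until nothing changes.

Start with: [X → .]
The dot is at the end, so nothing is added.

CLOSURE = { [X → .] }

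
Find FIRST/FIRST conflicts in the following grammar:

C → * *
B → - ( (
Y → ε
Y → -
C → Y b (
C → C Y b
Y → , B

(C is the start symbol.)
FIRST sets of the non-terminals at (or reachable through a nullable prefix from) the front of some alternative:
  FIRST(Y) = { ',', '-', ε }
  FIRST(C) = { '*', ',', '-', 'b' }

Productions for C:
  C → * *: FIRST = { '*' }
  C → Y b (: FIRST = { ',', '-', 'b' }
  C → C Y b: FIRST = { '*', ',', '-', 'b' }
Productions for Y:
  Y → ε: FIRST = { ε }
  Y → -: FIRST = { '-' }
  Y → , B: FIRST = { ',' }
B has only one production, so no FIRST/FIRST conflict is possible there.

Conflict for C: C → * * and C → C Y b
  Overlap: { '*' }
Conflict for C: C → Y b ( and C → C Y b
  Overlap: { ',', '-', 'b' }

Answer: Yes. C → '*' '*' / C → C Y b on { '*' }; C → Y b '(' / C → C Y b on { ',', '-', 'b' }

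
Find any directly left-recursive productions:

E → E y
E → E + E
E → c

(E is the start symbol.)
E → E y: LEFT RECURSIVE (starts with E)
E → E + E: LEFT RECURSIVE (starts with E)
E → c: starts with c

The grammar has direct left recursion on: E.

Answer: Yes, E is left-recursive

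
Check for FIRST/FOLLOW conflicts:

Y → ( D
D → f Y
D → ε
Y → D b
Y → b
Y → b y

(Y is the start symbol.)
Nullable non-terminals: D.

D: nullable alternative(s) D → ε; FOLLOW(D) = { $, 'b' }
  D → f Y: FIRST \ {ε} = { 'f' } — disjoint from FOLLOW(D)
  D → ε: FIRST \ {ε} = { } — this is the only nullable alternative, skip

Y has no nullable alternative, so no FIRST/FOLLOW check is needed there.

No FIRST/FOLLOW conflicts found.

Answer: No FIRST/FOLLOW conflicts.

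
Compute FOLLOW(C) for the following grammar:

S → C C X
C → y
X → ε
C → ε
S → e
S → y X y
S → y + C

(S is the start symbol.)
{ $, 'y' }

In S → C C X: C is followed by C X, add FIRST(C X) \ {ε} = { 'y' }
  C X is nullable, so also add FOLLOW(S)
In S → C C X: C is followed by X, add FIRST(X) \ {ε} = { }
  X is nullable, so also add FOLLOW(S)
In S → y + C: C is at the end, add FOLLOW(S)

The FOLLOW sets referred to above (computed the same way, to a fixed point):
  FOLLOW(S) = { $ }

Taking the union: FOLLOW(C) = { $, 'y' }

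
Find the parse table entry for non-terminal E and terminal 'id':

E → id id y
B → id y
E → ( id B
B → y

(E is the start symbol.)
E → id id y

To find M[E, 'id'], we find productions for E where 'id' is in the predict set (PREDICT(N → α) = (FIRST(α) \ {ε}) ∪ (FOLLOW(N) if α ⇒* ε)).

E → id id y: PREDICT = { 'id' }
  'id' is in predict set, so this production goes in M[E, 'id']
E → ( id B: PREDICT = { '(' }

M[E, 'id'] = E → id id y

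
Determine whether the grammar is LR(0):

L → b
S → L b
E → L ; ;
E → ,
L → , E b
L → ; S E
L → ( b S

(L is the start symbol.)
No. Shift-reduce conflict between [E → , .] and [E → . ,]

A grammar is LR(0) if no state in the canonical LR(0) collection has:
  - both a shift item (dot before a terminal) and a complete item (shift-reduce conflict), or
  - two or more complete items (reduce-reduce conflict; the accept item [L' → L .] counts as a complete item here).

Augment with L' → L and build the canonical LR(0) collection (I0 = CLOSURE({[L' → . L]}), then GOTO on every symbol after a dot until no new states appear). It has 18 states:
  I0: { [L → . ( b S], [L → . , E b], [L → . ; S E], [L → . b], [L' → . L] }  — shift
  I1: { [L → ( . b S] }  — shift
  I2: { [E → . ,], [E → . L ; ;], [L → , . E b], [L → . ( b S], [L → . , E b], [L → . ; S E], [L → . b] }  — shift
  I3: { [L → . ( b S], [L → . , E b], [L → . ; S E], [L → . b], [L → ; . S E], [S → . L b] }  — shift
  I4: { [L' → L .] }  — accept
  I5: { [L → b .] }  — reduce
  I6: { [S → L . b] }  — shift
  I7: { [E → . ,], [E → . L ; ;], [L → . ( b S], [L → . , E b], [L → . ; S E], [L → . b], [L → ; S . E] }  — shift
  I8: { [E → , .], [E → . ,], [E → . L ; ;], [L → , . E b], [L → . ( b S], [L → . , E b], [L → . ; S E], [L → . b] }  — shift, reduce
  I9: { [L → ; S E .] }  — reduce
  I10: { [E → L . ; ;] }  — shift
  I11: { [E → L ; . ;] }  — shift
  I12: { [E → L ; ; .] }  — reduce
  I13: { [L → , E . b] }  — shift
  I14: { [L → , E b .] }  — reduce
  I15: { [S → L b .] }  — reduce
  I16: { [L → ( b . S], [L → . ( b S], [L → . , E b], [L → . ; S E], [L → . b], [S → . L b] }  — shift
  I17: { [L → ( b S .] }  — reduce

Conflict in state I8:
  Shift-reduce conflict between [E → , .] and [E → . ,]
So the grammar is NOT LR(0).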